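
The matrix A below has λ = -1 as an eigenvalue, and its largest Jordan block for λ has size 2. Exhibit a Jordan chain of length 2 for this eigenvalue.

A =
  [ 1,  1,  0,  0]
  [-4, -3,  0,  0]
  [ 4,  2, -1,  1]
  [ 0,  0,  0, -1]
A Jordan chain for λ = -1 of length 2:
v_1 = (2, -4, 4, 0)ᵀ
v_2 = (1, 0, 0, 0)ᵀ

Let N = A − (-1)·I. We want v_2 with N^2 v_2 = 0 but N^1 v_2 ≠ 0; then v_{j-1} := N · v_j for j = 2, …, 2.

Pick v_2 = (1, 0, 0, 0)ᵀ.
Then v_1 = N · v_2 = (2, -4, 4, 0)ᵀ.

Sanity check: (A − (-1)·I) v_1 = (0, 0, 0, 0)ᵀ = 0. ✓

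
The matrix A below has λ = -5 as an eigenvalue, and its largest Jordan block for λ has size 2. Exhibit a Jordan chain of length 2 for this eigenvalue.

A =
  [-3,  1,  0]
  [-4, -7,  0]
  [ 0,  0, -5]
A Jordan chain for λ = -5 of length 2:
v_1 = (2, -4, 0)ᵀ
v_2 = (1, 0, 0)ᵀ

Let N = A − (-5)·I. We want v_2 with N^2 v_2 = 0 but N^1 v_2 ≠ 0; then v_{j-1} := N · v_j for j = 2, …, 2.

Pick v_2 = (1, 0, 0)ᵀ.
Then v_1 = N · v_2 = (2, -4, 0)ᵀ.

Sanity check: (A − (-5)·I) v_1 = (0, 0, 0)ᵀ = 0. ✓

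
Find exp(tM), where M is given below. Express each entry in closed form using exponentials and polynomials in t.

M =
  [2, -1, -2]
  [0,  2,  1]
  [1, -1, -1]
e^{tM} =
  [-t^2*exp(t)/2 + t*exp(t) + exp(t), -t*exp(t), t^2*exp(t)/2 - 2*t*exp(t)]
  [t^2*exp(t)/2, t*exp(t) + exp(t), -t^2*exp(t)/2 + t*exp(t)]
  [-t^2*exp(t)/2 + t*exp(t), -t*exp(t), t^2*exp(t)/2 - 2*t*exp(t) + exp(t)]

Strategy: write M = P · J · P⁻¹ where J is a Jordan canonical form, so e^{tM} = P · e^{tJ} · P⁻¹, and e^{tJ} can be computed block-by-block.

M has Jordan form
J =
  [1, 1, 0]
  [0, 1, 1]
  [0, 0, 1]
(up to reordering of blocks).

Per-block formulas:
  For a 3×3 Jordan block J_3(1): exp(t · J_3(1)) = e^(1t)·(I + t·N + (t^2/2)·N^2), where N is the 3×3 nilpotent shift.

After assembling e^{tJ} and conjugating by P, we get:

e^{tM} =
  [-t^2*exp(t)/2 + t*exp(t) + exp(t), -t*exp(t), t^2*exp(t)/2 - 2*t*exp(t)]
  [t^2*exp(t)/2, t*exp(t) + exp(t), -t^2*exp(t)/2 + t*exp(t)]
  [-t^2*exp(t)/2 + t*exp(t), -t*exp(t), t^2*exp(t)/2 - 2*t*exp(t) + exp(t)]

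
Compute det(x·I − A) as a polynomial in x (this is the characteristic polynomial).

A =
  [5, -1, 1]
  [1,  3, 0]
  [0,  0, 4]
x^3 - 12*x^2 + 48*x - 64

Expanding det(x·I − A) (e.g. by cofactor expansion or by noting that A is similar to its Jordan form J, which has the same characteristic polynomial as A) gives
  χ_A(x) = x^3 - 12*x^2 + 48*x - 64
which factors as (x - 4)^3. The eigenvalues (with algebraic multiplicities) are λ = 4 with multiplicity 3.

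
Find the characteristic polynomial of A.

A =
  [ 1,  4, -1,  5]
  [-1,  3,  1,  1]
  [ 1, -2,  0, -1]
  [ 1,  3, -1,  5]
x^4 - 9*x^3 + 21*x^2 - 19*x + 6

Expanding det(x·I − A) (e.g. by cofactor expansion or by noting that A is similar to its Jordan form J, which has the same characteristic polynomial as A) gives
  χ_A(x) = x^4 - 9*x^3 + 21*x^2 - 19*x + 6
which factors as (x - 6)*(x - 1)^3. The eigenvalues (with algebraic multiplicities) are λ = 1 with multiplicity 3, λ = 6 with multiplicity 1.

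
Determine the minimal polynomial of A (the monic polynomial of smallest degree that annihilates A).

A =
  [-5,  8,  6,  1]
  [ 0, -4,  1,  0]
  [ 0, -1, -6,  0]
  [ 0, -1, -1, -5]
x^3 + 15*x^2 + 75*x + 125

The characteristic polynomial is χ_A(x) = (x + 5)^4, so the eigenvalues are known. The minimal polynomial is
  m_A(x) = Π_λ (x − λ)^{k_λ}
where k_λ is the size of the *largest* Jordan block for λ (equivalently, the smallest k with (A − λI)^k v = 0 for every generalised eigenvector v of λ).

  λ = -5: largest Jordan block has size 3, contributing (x + 5)^3

So m_A(x) = (x + 5)^3 = x^3 + 15*x^2 + 75*x + 125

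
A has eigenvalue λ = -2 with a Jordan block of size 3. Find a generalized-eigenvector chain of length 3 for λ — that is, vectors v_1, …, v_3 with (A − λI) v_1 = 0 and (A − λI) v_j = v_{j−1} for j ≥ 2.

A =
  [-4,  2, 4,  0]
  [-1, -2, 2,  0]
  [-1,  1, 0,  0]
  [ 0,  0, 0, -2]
A Jordan chain for λ = -2 of length 3:
v_1 = (-2, 0, -1, 0)ᵀ
v_2 = (-2, -1, -1, 0)ᵀ
v_3 = (1, 0, 0, 0)ᵀ

Let N = A − (-2)·I. We want v_3 with N^3 v_3 = 0 but N^2 v_3 ≠ 0; then v_{j-1} := N · v_j for j = 3, …, 2.

Pick v_3 = (1, 0, 0, 0)ᵀ.
Then v_2 = N · v_3 = (-2, -1, -1, 0)ᵀ.
Then v_1 = N · v_2 = (-2, 0, -1, 0)ᵀ.

Sanity check: (A − (-2)·I) v_1 = (0, 0, 0, 0)ᵀ = 0. ✓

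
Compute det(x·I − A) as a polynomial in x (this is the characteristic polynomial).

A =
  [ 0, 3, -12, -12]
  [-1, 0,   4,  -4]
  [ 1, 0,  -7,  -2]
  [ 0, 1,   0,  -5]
x^4 + 12*x^3 + 54*x^2 + 108*x + 81

Expanding det(x·I − A) (e.g. by cofactor expansion or by noting that A is similar to its Jordan form J, which has the same characteristic polynomial as A) gives
  χ_A(x) = x^4 + 12*x^3 + 54*x^2 + 108*x + 81
which factors as (x + 3)^4. The eigenvalues (with algebraic multiplicities) are λ = -3 with multiplicity 4.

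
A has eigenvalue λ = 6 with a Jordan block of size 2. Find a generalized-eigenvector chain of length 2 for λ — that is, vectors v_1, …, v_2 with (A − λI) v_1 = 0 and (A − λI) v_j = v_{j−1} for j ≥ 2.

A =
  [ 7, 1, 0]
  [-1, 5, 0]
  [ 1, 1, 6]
A Jordan chain for λ = 6 of length 2:
v_1 = (1, -1, 1)ᵀ
v_2 = (1, 0, 0)ᵀ

Let N = A − (6)·I. We want v_2 with N^2 v_2 = 0 but N^1 v_2 ≠ 0; then v_{j-1} := N · v_j for j = 2, …, 2.

Pick v_2 = (1, 0, 0)ᵀ.
Then v_1 = N · v_2 = (1, -1, 1)ᵀ.

Sanity check: (A − (6)·I) v_1 = (0, 0, 0)ᵀ = 0. ✓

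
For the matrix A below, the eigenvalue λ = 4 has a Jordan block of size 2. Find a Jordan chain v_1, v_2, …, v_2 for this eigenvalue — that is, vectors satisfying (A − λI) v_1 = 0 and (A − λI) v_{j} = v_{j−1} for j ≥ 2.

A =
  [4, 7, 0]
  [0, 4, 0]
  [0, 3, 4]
A Jordan chain for λ = 4 of length 2:
v_1 = (7, 0, 3)ᵀ
v_2 = (0, 1, 0)ᵀ

Let N = A − (4)·I. We want v_2 with N^2 v_2 = 0 but N^1 v_2 ≠ 0; then v_{j-1} := N · v_j for j = 2, …, 2.

Pick v_2 = (0, 1, 0)ᵀ.
Then v_1 = N · v_2 = (7, 0, 3)ᵀ.

Sanity check: (A − (4)·I) v_1 = (0, 0, 0)ᵀ = 0. ✓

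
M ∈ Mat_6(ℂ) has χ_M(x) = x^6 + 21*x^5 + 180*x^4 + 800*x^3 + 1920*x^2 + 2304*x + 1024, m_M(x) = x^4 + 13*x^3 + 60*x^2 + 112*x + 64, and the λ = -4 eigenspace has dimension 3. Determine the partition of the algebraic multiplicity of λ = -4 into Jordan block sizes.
Block sizes for λ = -4: [3, 1, 1]

Step 1 — from the characteristic polynomial, algebraic multiplicity of λ = -4 is 5. From dim ker(M − (-4)·I) = 3, there are exactly 3 Jordan blocks for λ = -4.
Step 2 — from the minimal polynomial, the factor (x + 4)^3 tells us the largest block for λ = -4 has size 3.
Step 3 — with total size 5, 3 blocks, and largest block 3, the block sizes (in nonincreasing order) are [3, 1, 1].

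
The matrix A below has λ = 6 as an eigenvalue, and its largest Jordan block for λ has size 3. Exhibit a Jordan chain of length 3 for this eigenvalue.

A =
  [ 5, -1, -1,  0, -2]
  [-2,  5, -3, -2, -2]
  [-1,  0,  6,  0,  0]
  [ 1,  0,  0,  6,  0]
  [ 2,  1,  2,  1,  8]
A Jordan chain for λ = 6 of length 3:
v_1 = (0, 1, 1, -1, -1)ᵀ
v_2 = (-1, -2, -1, 1, 2)ᵀ
v_3 = (1, 0, 0, 0, 0)ᵀ

Let N = A − (6)·I. We want v_3 with N^3 v_3 = 0 but N^2 v_3 ≠ 0; then v_{j-1} := N · v_j for j = 3, …, 2.

Pick v_3 = (1, 0, 0, 0, 0)ᵀ.
Then v_2 = N · v_3 = (-1, -2, -1, 1, 2)ᵀ.
Then v_1 = N · v_2 = (0, 1, 1, -1, -1)ᵀ.

Sanity check: (A − (6)·I) v_1 = (0, 0, 0, 0, 0)ᵀ = 0. ✓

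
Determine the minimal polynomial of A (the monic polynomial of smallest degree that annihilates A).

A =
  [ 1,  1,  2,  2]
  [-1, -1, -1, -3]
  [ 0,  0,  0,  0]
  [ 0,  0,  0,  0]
x^3

The characteristic polynomial is χ_A(x) = x^4, so the eigenvalues are known. The minimal polynomial is
  m_A(x) = Π_λ (x − λ)^{k_λ}
where k_λ is the size of the *largest* Jordan block for λ (equivalently, the smallest k with (A − λI)^k v = 0 for every generalised eigenvector v of λ).

  λ = 0: largest Jordan block has size 3, contributing (x − 0)^3

So m_A(x) = x^3 = x^3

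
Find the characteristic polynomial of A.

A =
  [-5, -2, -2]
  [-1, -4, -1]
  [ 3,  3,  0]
x^3 + 9*x^2 + 27*x + 27

Expanding det(x·I − A) (e.g. by cofactor expansion or by noting that A is similar to its Jordan form J, which has the same characteristic polynomial as A) gives
  χ_A(x) = x^3 + 9*x^2 + 27*x + 27
which factors as (x + 3)^3. The eigenvalues (with algebraic multiplicities) are λ = -3 with multiplicity 3.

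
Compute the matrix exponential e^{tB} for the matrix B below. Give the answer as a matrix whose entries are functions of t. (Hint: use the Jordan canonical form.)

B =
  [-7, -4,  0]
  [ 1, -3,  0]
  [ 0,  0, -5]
e^{tB} =
  [-2*t*exp(-5*t) + exp(-5*t), -4*t*exp(-5*t), 0]
  [t*exp(-5*t), 2*t*exp(-5*t) + exp(-5*t), 0]
  [0, 0, exp(-5*t)]

Strategy: write B = P · J · P⁻¹ where J is a Jordan canonical form, so e^{tB} = P · e^{tJ} · P⁻¹, and e^{tJ} can be computed block-by-block.

B has Jordan form
J =
  [-5,  1,  0]
  [ 0, -5,  0]
  [ 0,  0, -5]
(up to reordering of blocks).

Per-block formulas:
  For a 2×2 Jordan block J_2(-5): exp(t · J_2(-5)) = e^(-5t)·(I + t·N), where N is the 2×2 nilpotent shift.
  For a 1×1 block at λ = -5: exp(t · [-5]) = [e^(-5t)].

After assembling e^{tJ} and conjugating by P, we get:

e^{tB} =
  [-2*t*exp(-5*t) + exp(-5*t), -4*t*exp(-5*t), 0]
  [t*exp(-5*t), 2*t*exp(-5*t) + exp(-5*t), 0]
  [0, 0, exp(-5*t)]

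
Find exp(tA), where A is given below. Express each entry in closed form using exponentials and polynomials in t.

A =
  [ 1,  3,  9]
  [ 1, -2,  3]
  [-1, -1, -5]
e^{tA} =
  [3*t^2*exp(-2*t)/2 + 3*t*exp(-2*t) + exp(-2*t), 3*t*exp(-2*t), 9*t^2*exp(-2*t)/2 + 9*t*exp(-2*t)]
  [t*exp(-2*t), exp(-2*t), 3*t*exp(-2*t)]
  [-t^2*exp(-2*t)/2 - t*exp(-2*t), -t*exp(-2*t), -3*t^2*exp(-2*t)/2 - 3*t*exp(-2*t) + exp(-2*t)]

Strategy: write A = P · J · P⁻¹ where J is a Jordan canonical form, so e^{tA} = P · e^{tJ} · P⁻¹, and e^{tJ} can be computed block-by-block.

A has Jordan form
J =
  [-2,  1,  0]
  [ 0, -2,  1]
  [ 0,  0, -2]
(up to reordering of blocks).

Per-block formulas:
  For a 3×3 Jordan block J_3(-2): exp(t · J_3(-2)) = e^(-2t)·(I + t·N + (t^2/2)·N^2), where N is the 3×3 nilpotent shift.

After assembling e^{tJ} and conjugating by P, we get:

e^{tA} =
  [3*t^2*exp(-2*t)/2 + 3*t*exp(-2*t) + exp(-2*t), 3*t*exp(-2*t), 9*t^2*exp(-2*t)/2 + 9*t*exp(-2*t)]
  [t*exp(-2*t), exp(-2*t), 3*t*exp(-2*t)]
  [-t^2*exp(-2*t)/2 - t*exp(-2*t), -t*exp(-2*t), -3*t^2*exp(-2*t)/2 - 3*t*exp(-2*t) + exp(-2*t)]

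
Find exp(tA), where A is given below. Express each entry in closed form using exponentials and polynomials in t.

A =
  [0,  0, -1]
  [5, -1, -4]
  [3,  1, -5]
e^{tA} =
  [t^2*exp(-2*t)/2 + 2*t*exp(-2*t) + exp(-2*t), -t^2*exp(-2*t)/2, t^2*exp(-2*t)/2 - t*exp(-2*t)]
  [3*t^2*exp(-2*t)/2 + 5*t*exp(-2*t), -3*t^2*exp(-2*t)/2 + t*exp(-2*t) + exp(-2*t), 3*t^2*exp(-2*t)/2 - 4*t*exp(-2*t)]
  [t^2*exp(-2*t) + 3*t*exp(-2*t), -t^2*exp(-2*t) + t*exp(-2*t), t^2*exp(-2*t) - 3*t*exp(-2*t) + exp(-2*t)]

Strategy: write A = P · J · P⁻¹ where J is a Jordan canonical form, so e^{tA} = P · e^{tJ} · P⁻¹, and e^{tJ} can be computed block-by-block.

A has Jordan form
J =
  [-2,  1,  0]
  [ 0, -2,  1]
  [ 0,  0, -2]
(up to reordering of blocks).

Per-block formulas:
  For a 3×3 Jordan block J_3(-2): exp(t · J_3(-2)) = e^(-2t)·(I + t·N + (t^2/2)·N^2), where N is the 3×3 nilpotent shift.

After assembling e^{tJ} and conjugating by P, we get:

e^{tA} =
  [t^2*exp(-2*t)/2 + 2*t*exp(-2*t) + exp(-2*t), -t^2*exp(-2*t)/2, t^2*exp(-2*t)/2 - t*exp(-2*t)]
  [3*t^2*exp(-2*t)/2 + 5*t*exp(-2*t), -3*t^2*exp(-2*t)/2 + t*exp(-2*t) + exp(-2*t), 3*t^2*exp(-2*t)/2 - 4*t*exp(-2*t)]
  [t^2*exp(-2*t) + 3*t*exp(-2*t), -t^2*exp(-2*t) + t*exp(-2*t), t^2*exp(-2*t) - 3*t*exp(-2*t) + exp(-2*t)]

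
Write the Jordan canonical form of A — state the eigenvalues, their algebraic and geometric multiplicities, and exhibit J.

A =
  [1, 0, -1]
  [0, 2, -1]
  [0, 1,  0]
J_3(1)

The characteristic polynomial is
  det(x·I − A) = x^3 - 3*x^2 + 3*x - 1 = (x - 1)^3

Eigenvalues and multiplicities (the geometric multiplicity of λ is n − rank(A − λI), which equals the number of Jordan blocks for λ):
  λ = 1: algebraic multiplicity = 3, geometric multiplicity = 1

Determining the block sizes for each eigenvalue:
  λ = 1: one block (gm = 1), so the single block has size am = 3 → block sizes [3]

Assembling the blocks gives a Jordan form
J =
  [1, 1, 0]
  [0, 1, 1]
  [0, 0, 1]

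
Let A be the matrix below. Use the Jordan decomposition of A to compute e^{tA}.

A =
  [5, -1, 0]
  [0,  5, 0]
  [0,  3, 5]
e^{tA} =
  [exp(5*t), -t*exp(5*t), 0]
  [0, exp(5*t), 0]
  [0, 3*t*exp(5*t), exp(5*t)]

Strategy: write A = P · J · P⁻¹ where J is a Jordan canonical form, so e^{tA} = P · e^{tJ} · P⁻¹, and e^{tJ} can be computed block-by-block.

A has Jordan form
J =
  [5, 1, 0]
  [0, 5, 0]
  [0, 0, 5]
(up to reordering of blocks).

Per-block formulas:
  For a 1×1 block at λ = 5: exp(t · [5]) = [e^(5t)].
  For a 2×2 Jordan block J_2(5): exp(t · J_2(5)) = e^(5t)·(I + t·N), where N is the 2×2 nilpotent shift.

After assembling e^{tJ} and conjugating by P, we get:

e^{tA} =
  [exp(5*t), -t*exp(5*t), 0]
  [0, exp(5*t), 0]
  [0, 3*t*exp(5*t), exp(5*t)]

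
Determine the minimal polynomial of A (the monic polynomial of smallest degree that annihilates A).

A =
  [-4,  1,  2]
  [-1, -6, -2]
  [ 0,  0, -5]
x^2 + 10*x + 25

The characteristic polynomial is χ_A(x) = (x + 5)^3, so the eigenvalues are known. The minimal polynomial is
  m_A(x) = Π_λ (x − λ)^{k_λ}
where k_λ is the size of the *largest* Jordan block for λ (equivalently, the smallest k with (A − λI)^k v = 0 for every generalised eigenvector v of λ).

  λ = -5: largest Jordan block has size 2, contributing (x + 5)^2

So m_A(x) = (x + 5)^2 = x^2 + 10*x + 25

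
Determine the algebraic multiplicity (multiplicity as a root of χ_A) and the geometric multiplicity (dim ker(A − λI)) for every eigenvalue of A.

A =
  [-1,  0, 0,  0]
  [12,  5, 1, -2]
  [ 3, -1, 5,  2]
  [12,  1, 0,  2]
λ = -1: alg = 1, geom = 1; λ = 4: alg = 3, geom = 1

Step 1 — factor the characteristic polynomial to read off the algebraic multiplicities:
  χ_A(x) = (x - 4)^3*(x + 1)

Step 2 — compute geometric multiplicities via the rank-nullity identity g(λ) = n − rank(A − λI):
  rank(A − (-1)·I) = 3, so dim ker(A − (-1)·I) = n − 3 = 1
  rank(A − (4)·I) = 3, so dim ker(A − (4)·I) = n − 3 = 1

Summary:
  λ = -1: algebraic multiplicity = 1, geometric multiplicity = 1
  λ = 4: algebraic multiplicity = 3, geometric multiplicity = 1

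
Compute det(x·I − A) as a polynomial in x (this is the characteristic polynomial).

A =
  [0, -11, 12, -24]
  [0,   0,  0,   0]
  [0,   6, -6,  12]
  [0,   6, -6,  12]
x^4 - 6*x^3

Expanding det(x·I − A) (e.g. by cofactor expansion or by noting that A is similar to its Jordan form J, which has the same characteristic polynomial as A) gives
  χ_A(x) = x^4 - 6*x^3
which factors as x^3*(x - 6). The eigenvalues (with algebraic multiplicities) are λ = 0 with multiplicity 3, λ = 6 with multiplicity 1.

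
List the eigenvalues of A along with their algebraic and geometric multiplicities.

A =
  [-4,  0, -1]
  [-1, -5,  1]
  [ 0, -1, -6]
λ = -5: alg = 3, geom = 1

Step 1 — factor the characteristic polynomial to read off the algebraic multiplicities:
  χ_A(x) = (x + 5)^3

Step 2 — compute geometric multiplicities via the rank-nullity identity g(λ) = n − rank(A − λI):
  rank(A − (-5)·I) = 2, so dim ker(A − (-5)·I) = n − 2 = 1

Summary:
  λ = -5: algebraic multiplicity = 3, geometric multiplicity = 1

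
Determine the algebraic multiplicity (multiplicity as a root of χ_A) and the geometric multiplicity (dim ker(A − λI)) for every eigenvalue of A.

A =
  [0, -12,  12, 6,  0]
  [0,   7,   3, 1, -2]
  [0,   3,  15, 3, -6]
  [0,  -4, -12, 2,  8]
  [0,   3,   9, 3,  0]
λ = 0: alg = 1, geom = 1; λ = 6: alg = 4, geom = 3

Step 1 — factor the characteristic polynomial to read off the algebraic multiplicities:
  χ_A(x) = x*(x - 6)^4

Step 2 — compute geometric multiplicities via the rank-nullity identity g(λ) = n − rank(A − λI):
  rank(A − (0)·I) = 4, so dim ker(A − (0)·I) = n − 4 = 1
  rank(A − (6)·I) = 2, so dim ker(A − (6)·I) = n − 2 = 3

Summary:
  λ = 0: algebraic multiplicity = 1, geometric multiplicity = 1
  λ = 6: algebraic multiplicity = 4, geometric multiplicity = 3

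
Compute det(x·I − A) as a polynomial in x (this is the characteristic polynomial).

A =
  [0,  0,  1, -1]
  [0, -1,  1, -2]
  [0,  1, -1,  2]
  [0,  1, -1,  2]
x^4

Expanding det(x·I − A) (e.g. by cofactor expansion or by noting that A is similar to its Jordan form J, which has the same characteristic polynomial as A) gives
  χ_A(x) = x^4
which factors as x^4. The eigenvalues (with algebraic multiplicities) are λ = 0 with multiplicity 4.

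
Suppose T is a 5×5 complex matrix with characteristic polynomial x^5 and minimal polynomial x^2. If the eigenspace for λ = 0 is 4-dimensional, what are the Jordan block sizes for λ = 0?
Block sizes for λ = 0: [2, 1, 1, 1]

Step 1 — from the characteristic polynomial, algebraic multiplicity of λ = 0 is 5. From dim ker(T − (0)·I) = 4, there are exactly 4 Jordan blocks for λ = 0.
Step 2 — from the minimal polynomial, the factor (x − 0)^2 tells us the largest block for λ = 0 has size 2.
Step 3 — with total size 5, 4 blocks, and largest block 2, the block sizes (in nonincreasing order) are [2, 1, 1, 1].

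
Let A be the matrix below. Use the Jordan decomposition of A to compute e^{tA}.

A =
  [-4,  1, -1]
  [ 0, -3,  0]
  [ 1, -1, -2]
e^{tA} =
  [-t*exp(-3*t) + exp(-3*t), t*exp(-3*t), -t*exp(-3*t)]
  [0, exp(-3*t), 0]
  [t*exp(-3*t), -t*exp(-3*t), t*exp(-3*t) + exp(-3*t)]

Strategy: write A = P · J · P⁻¹ where J is a Jordan canonical form, so e^{tA} = P · e^{tJ} · P⁻¹, and e^{tJ} can be computed block-by-block.

A has Jordan form
J =
  [-3,  1,  0]
  [ 0, -3,  0]
  [ 0,  0, -3]
(up to reordering of blocks).

Per-block formulas:
  For a 1×1 block at λ = -3: exp(t · [-3]) = [e^(-3t)].
  For a 2×2 Jordan block J_2(-3): exp(t · J_2(-3)) = e^(-3t)·(I + t·N), where N is the 2×2 nilpotent shift.

After assembling e^{tJ} and conjugating by P, we get:

e^{tA} =
  [-t*exp(-3*t) + exp(-3*t), t*exp(-3*t), -t*exp(-3*t)]
  [0, exp(-3*t), 0]
  [t*exp(-3*t), -t*exp(-3*t), t*exp(-3*t) + exp(-3*t)]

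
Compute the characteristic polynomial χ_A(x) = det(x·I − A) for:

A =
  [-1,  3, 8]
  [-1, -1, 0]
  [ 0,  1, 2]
x^3

Expanding det(x·I − A) (e.g. by cofactor expansion or by noting that A is similar to its Jordan form J, which has the same characteristic polynomial as A) gives
  χ_A(x) = x^3
which factors as x^3. The eigenvalues (with algebraic multiplicities) are λ = 0 with multiplicity 3.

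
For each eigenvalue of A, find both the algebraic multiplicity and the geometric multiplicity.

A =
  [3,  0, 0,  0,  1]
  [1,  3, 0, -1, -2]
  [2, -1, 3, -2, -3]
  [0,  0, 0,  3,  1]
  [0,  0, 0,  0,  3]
λ = 3: alg = 5, geom = 2

Step 1 — factor the characteristic polynomial to read off the algebraic multiplicities:
  χ_A(x) = (x - 3)^5

Step 2 — compute geometric multiplicities via the rank-nullity identity g(λ) = n − rank(A − λI):
  rank(A − (3)·I) = 3, so dim ker(A − (3)·I) = n − 3 = 2

Summary:
  λ = 3: algebraic multiplicity = 5, geometric multiplicity = 2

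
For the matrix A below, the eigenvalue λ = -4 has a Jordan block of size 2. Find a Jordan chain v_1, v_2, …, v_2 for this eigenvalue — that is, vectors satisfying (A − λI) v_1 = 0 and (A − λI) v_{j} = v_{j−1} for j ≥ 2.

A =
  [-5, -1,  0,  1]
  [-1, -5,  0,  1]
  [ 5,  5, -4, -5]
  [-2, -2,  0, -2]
A Jordan chain for λ = -4 of length 2:
v_1 = (-1, -1, 5, -2)ᵀ
v_2 = (1, 0, 0, 0)ᵀ

Let N = A − (-4)·I. We want v_2 with N^2 v_2 = 0 but N^1 v_2 ≠ 0; then v_{j-1} := N · v_j for j = 2, …, 2.

Pick v_2 = (1, 0, 0, 0)ᵀ.
Then v_1 = N · v_2 = (-1, -1, 5, -2)ᵀ.

Sanity check: (A − (-4)·I) v_1 = (0, 0, 0, 0)ᵀ = 0. ✓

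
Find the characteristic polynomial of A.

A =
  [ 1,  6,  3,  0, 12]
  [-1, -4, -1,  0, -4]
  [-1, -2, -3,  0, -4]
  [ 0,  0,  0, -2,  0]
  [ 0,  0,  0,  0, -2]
x^5 + 10*x^4 + 40*x^3 + 80*x^2 + 80*x + 32

Expanding det(x·I − A) (e.g. by cofactor expansion or by noting that A is similar to its Jordan form J, which has the same characteristic polynomial as A) gives
  χ_A(x) = x^5 + 10*x^4 + 40*x^3 + 80*x^2 + 80*x + 32
which factors as (x + 2)^5. The eigenvalues (with algebraic multiplicities) are λ = -2 with multiplicity 5.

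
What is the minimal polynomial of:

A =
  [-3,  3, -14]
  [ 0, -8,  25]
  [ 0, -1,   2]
x^3 + 9*x^2 + 27*x + 27

The characteristic polynomial is χ_A(x) = (x + 3)^3, so the eigenvalues are known. The minimal polynomial is
  m_A(x) = Π_λ (x − λ)^{k_λ}
where k_λ is the size of the *largest* Jordan block for λ (equivalently, the smallest k with (A − λI)^k v = 0 for every generalised eigenvector v of λ).

  λ = -3: largest Jordan block has size 3, contributing (x + 3)^3

So m_A(x) = (x + 3)^3 = x^3 + 9*x^2 + 27*x + 27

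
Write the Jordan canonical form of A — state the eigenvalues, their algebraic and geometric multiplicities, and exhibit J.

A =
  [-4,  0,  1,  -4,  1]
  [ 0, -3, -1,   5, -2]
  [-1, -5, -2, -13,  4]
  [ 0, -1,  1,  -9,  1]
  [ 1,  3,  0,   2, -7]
J_3(-5) ⊕ J_2(-5)

The characteristic polynomial is
  det(x·I − A) = x^5 + 25*x^4 + 250*x^3 + 1250*x^2 + 3125*x + 3125 = (x + 5)^5

Eigenvalues and multiplicities (the geometric multiplicity of λ is n − rank(A − λI), which equals the number of Jordan blocks for λ):
  λ = -5: algebraic multiplicity = 5, geometric multiplicity = 2

Determining the block sizes for each eigenvalue:
  λ = -5: with am = 5 and gm = 2, the partition is not yet determined (e.g. several partitions of 5 into 2 parts exist). Let N = A − (-5)·I. Computing rank(N^1) = 3, rank(N^2) = 1, rank(N^3) = 0; the number of blocks of size ≥ j is rank(N^{j−1}) − rank(N^j), giving [2, 2, 1]. So we have 1 block(s) of size 3, 1 block(s) of size 2 → block sizes [3, 2]

Assembling the blocks gives a Jordan form
J =
  [-5,  1,  0,  0,  0]
  [ 0, -5,  1,  0,  0]
  [ 0,  0, -5,  0,  0]
  [ 0,  0,  0, -5,  1]
  [ 0,  0,  0,  0, -5]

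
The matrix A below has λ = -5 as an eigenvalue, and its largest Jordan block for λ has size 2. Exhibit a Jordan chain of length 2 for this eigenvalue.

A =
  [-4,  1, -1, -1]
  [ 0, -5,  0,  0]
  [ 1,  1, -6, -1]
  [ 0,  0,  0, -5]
A Jordan chain for λ = -5 of length 2:
v_1 = (1, 0, 1, 0)ᵀ
v_2 = (1, 0, 0, 0)ᵀ

Let N = A − (-5)·I. We want v_2 with N^2 v_2 = 0 but N^1 v_2 ≠ 0; then v_{j-1} := N · v_j for j = 2, …, 2.

Pick v_2 = (1, 0, 0, 0)ᵀ.
Then v_1 = N · v_2 = (1, 0, 1, 0)ᵀ.

Sanity check: (A − (-5)·I) v_1 = (0, 0, 0, 0)ᵀ = 0. ✓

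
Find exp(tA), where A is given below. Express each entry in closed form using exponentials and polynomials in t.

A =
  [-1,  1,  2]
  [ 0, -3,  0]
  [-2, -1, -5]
e^{tA} =
  [2*t*exp(-3*t) + exp(-3*t), t*exp(-3*t), 2*t*exp(-3*t)]
  [0, exp(-3*t), 0]
  [-2*t*exp(-3*t), -t*exp(-3*t), -2*t*exp(-3*t) + exp(-3*t)]

Strategy: write A = P · J · P⁻¹ where J is a Jordan canonical form, so e^{tA} = P · e^{tJ} · P⁻¹, and e^{tJ} can be computed block-by-block.

A has Jordan form
J =
  [-3,  1,  0]
  [ 0, -3,  0]
  [ 0,  0, -3]
(up to reordering of blocks).

Per-block formulas:
  For a 2×2 Jordan block J_2(-3): exp(t · J_2(-3)) = e^(-3t)·(I + t·N), where N is the 2×2 nilpotent shift.
  For a 1×1 block at λ = -3: exp(t · [-3]) = [e^(-3t)].

After assembling e^{tJ} and conjugating by P, we get:

e^{tA} =
  [2*t*exp(-3*t) + exp(-3*t), t*exp(-3*t), 2*t*exp(-3*t)]
  [0, exp(-3*t), 0]
  [-2*t*exp(-3*t), -t*exp(-3*t), -2*t*exp(-3*t) + exp(-3*t)]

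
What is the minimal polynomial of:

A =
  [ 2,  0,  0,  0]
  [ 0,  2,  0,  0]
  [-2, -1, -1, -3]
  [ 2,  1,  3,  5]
x^2 - 4*x + 4

The characteristic polynomial is χ_A(x) = (x - 2)^4, so the eigenvalues are known. The minimal polynomial is
  m_A(x) = Π_λ (x − λ)^{k_λ}
where k_λ is the size of the *largest* Jordan block for λ (equivalently, the smallest k with (A − λI)^k v = 0 for every generalised eigenvector v of λ).

  λ = 2: largest Jordan block has size 2, contributing (x − 2)^2

So m_A(x) = (x - 2)^2 = x^2 - 4*x + 4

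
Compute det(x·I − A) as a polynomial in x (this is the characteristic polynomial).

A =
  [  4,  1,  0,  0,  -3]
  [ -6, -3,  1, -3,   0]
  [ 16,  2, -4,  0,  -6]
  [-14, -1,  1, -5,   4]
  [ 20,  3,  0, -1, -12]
x^5 + 20*x^4 + 160*x^3 + 640*x^2 + 1280*x + 1024

Expanding det(x·I − A) (e.g. by cofactor expansion or by noting that A is similar to its Jordan form J, which has the same characteristic polynomial as A) gives
  χ_A(x) = x^5 + 20*x^4 + 160*x^3 + 640*x^2 + 1280*x + 1024
which factors as (x + 4)^5. The eigenvalues (with algebraic multiplicities) are λ = -4 with multiplicity 5.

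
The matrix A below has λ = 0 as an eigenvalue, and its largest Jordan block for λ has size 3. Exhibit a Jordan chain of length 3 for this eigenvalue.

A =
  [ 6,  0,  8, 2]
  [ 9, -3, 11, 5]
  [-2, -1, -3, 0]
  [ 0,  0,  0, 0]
A Jordan chain for λ = 0 of length 3:
v_1 = (20, 5, -15, 0)ᵀ
v_2 = (6, 9, -2, 0)ᵀ
v_3 = (1, 0, 0, 0)ᵀ

Let N = A − (0)·I. We want v_3 with N^3 v_3 = 0 but N^2 v_3 ≠ 0; then v_{j-1} := N · v_j for j = 3, …, 2.

Pick v_3 = (1, 0, 0, 0)ᵀ.
Then v_2 = N · v_3 = (6, 9, -2, 0)ᵀ.
Then v_1 = N · v_2 = (20, 5, -15, 0)ᵀ.

Sanity check: (A − (0)·I) v_1 = (0, 0, 0, 0)ᵀ = 0. ✓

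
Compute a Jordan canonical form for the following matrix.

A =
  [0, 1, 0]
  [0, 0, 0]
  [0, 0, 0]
J_2(0) ⊕ J_1(0)

The characteristic polynomial is
  det(x·I − A) = x^3

Eigenvalues and multiplicities (the geometric multiplicity of λ is n − rank(A − λI), which equals the number of Jordan blocks for λ):
  λ = 0: algebraic multiplicity = 3, geometric multiplicity = 2

Determining the block sizes for each eigenvalue:
  λ = 0: 2 blocks summing to 3 forces exactly one block of size 2 and the rest size 1 → block sizes [2, 1]

Assembling the blocks gives a Jordan form
J =
  [0, 1, 0]
  [0, 0, 0]
  [0, 0, 0]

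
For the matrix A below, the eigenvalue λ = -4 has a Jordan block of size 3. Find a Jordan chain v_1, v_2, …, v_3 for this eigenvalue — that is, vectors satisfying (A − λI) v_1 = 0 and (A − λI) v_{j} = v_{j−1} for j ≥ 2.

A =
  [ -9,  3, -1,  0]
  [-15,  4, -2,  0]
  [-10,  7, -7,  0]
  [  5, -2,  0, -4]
A Jordan chain for λ = -4 of length 3:
v_1 = (-10, -25, -25, 5)ᵀ
v_2 = (-5, -15, -10, 5)ᵀ
v_3 = (1, 0, 0, 0)ᵀ

Let N = A − (-4)·I. We want v_3 with N^3 v_3 = 0 but N^2 v_3 ≠ 0; then v_{j-1} := N · v_j for j = 3, …, 2.

Pick v_3 = (1, 0, 0, 0)ᵀ.
Then v_2 = N · v_3 = (-5, -15, -10, 5)ᵀ.
Then v_1 = N · v_2 = (-10, -25, -25, 5)ᵀ.

Sanity check: (A − (-4)·I) v_1 = (0, 0, 0, 0)ᵀ = 0. ✓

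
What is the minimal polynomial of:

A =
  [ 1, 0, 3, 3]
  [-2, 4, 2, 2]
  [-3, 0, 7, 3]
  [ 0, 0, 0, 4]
x^2 - 8*x + 16

The characteristic polynomial is χ_A(x) = (x - 4)^4, so the eigenvalues are known. The minimal polynomial is
  m_A(x) = Π_λ (x − λ)^{k_λ}
where k_λ is the size of the *largest* Jordan block for λ (equivalently, the smallest k with (A − λI)^k v = 0 for every generalised eigenvector v of λ).

  λ = 4: largest Jordan block has size 2, contributing (x − 4)^2

So m_A(x) = (x - 4)^2 = x^2 - 8*x + 16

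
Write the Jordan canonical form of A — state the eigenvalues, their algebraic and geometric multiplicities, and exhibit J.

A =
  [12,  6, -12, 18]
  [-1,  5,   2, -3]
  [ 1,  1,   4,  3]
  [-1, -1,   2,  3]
J_2(6) ⊕ J_1(6) ⊕ J_1(6)

The characteristic polynomial is
  det(x·I − A) = x^4 - 24*x^3 + 216*x^2 - 864*x + 1296 = (x - 6)^4

Eigenvalues and multiplicities (the geometric multiplicity of λ is n − rank(A − λI), which equals the number of Jordan blocks for λ):
  λ = 6: algebraic multiplicity = 4, geometric multiplicity = 3

Determining the block sizes for each eigenvalue:
  λ = 6: 3 blocks summing to 4 forces exactly one block of size 2 and the rest size 1 → block sizes [2, 1, 1]

Assembling the blocks gives a Jordan form
J =
  [6, 1, 0, 0]
  [0, 6, 0, 0]
  [0, 0, 6, 0]
  [0, 0, 0, 6]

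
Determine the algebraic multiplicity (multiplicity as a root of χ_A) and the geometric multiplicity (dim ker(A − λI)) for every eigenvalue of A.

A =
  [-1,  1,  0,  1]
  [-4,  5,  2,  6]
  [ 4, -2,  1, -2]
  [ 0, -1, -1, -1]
λ = 1: alg = 4, geom = 2

Step 1 — factor the characteristic polynomial to read off the algebraic multiplicities:
  χ_A(x) = (x - 1)^4

Step 2 — compute geometric multiplicities via the rank-nullity identity g(λ) = n − rank(A − λI):
  rank(A − (1)·I) = 2, so dim ker(A − (1)·I) = n − 2 = 2

Summary:
  λ = 1: algebraic multiplicity = 4, geometric multiplicity = 2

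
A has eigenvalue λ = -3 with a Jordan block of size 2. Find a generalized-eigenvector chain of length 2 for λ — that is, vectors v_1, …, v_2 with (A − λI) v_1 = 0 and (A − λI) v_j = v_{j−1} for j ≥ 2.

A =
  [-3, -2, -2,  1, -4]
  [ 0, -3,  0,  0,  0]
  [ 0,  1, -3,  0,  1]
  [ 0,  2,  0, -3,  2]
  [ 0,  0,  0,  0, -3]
A Jordan chain for λ = -3 of length 2:
v_1 = (-2, 0, 1, 2, 0)ᵀ
v_2 = (0, 1, 0, 0, 0)ᵀ

Let N = A − (-3)·I. We want v_2 with N^2 v_2 = 0 but N^1 v_2 ≠ 0; then v_{j-1} := N · v_j for j = 2, …, 2.

Pick v_2 = (0, 1, 0, 0, 0)ᵀ.
Then v_1 = N · v_2 = (-2, 0, 1, 2, 0)ᵀ.

Sanity check: (A − (-3)·I) v_1 = (0, 0, 0, 0, 0)ᵀ = 0. ✓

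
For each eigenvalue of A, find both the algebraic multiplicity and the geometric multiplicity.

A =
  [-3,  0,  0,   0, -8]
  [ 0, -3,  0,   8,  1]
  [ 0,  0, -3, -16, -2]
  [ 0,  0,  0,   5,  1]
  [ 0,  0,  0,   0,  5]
λ = -3: alg = 3, geom = 3; λ = 5: alg = 2, geom = 1

Step 1 — factor the characteristic polynomial to read off the algebraic multiplicities:
  χ_A(x) = (x - 5)^2*(x + 3)^3

Step 2 — compute geometric multiplicities via the rank-nullity identity g(λ) = n − rank(A − λI):
  rank(A − (-3)·I) = 2, so dim ker(A − (-3)·I) = n − 2 = 3
  rank(A − (5)·I) = 4, so dim ker(A − (5)·I) = n − 4 = 1

Summary:
  λ = -3: algebraic multiplicity = 3, geometric multiplicity = 3
  λ = 5: algebraic multiplicity = 2, geometric multiplicity = 1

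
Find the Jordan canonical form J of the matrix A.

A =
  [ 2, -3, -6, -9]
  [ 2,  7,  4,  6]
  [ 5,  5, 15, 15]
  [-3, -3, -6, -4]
J_2(5) ⊕ J_1(5) ⊕ J_1(5)

The characteristic polynomial is
  det(x·I − A) = x^4 - 20*x^3 + 150*x^2 - 500*x + 625 = (x - 5)^4

Eigenvalues and multiplicities (the geometric multiplicity of λ is n − rank(A − λI), which equals the number of Jordan blocks for λ):
  λ = 5: algebraic multiplicity = 4, geometric multiplicity = 3

Determining the block sizes for each eigenvalue:
  λ = 5: 3 blocks summing to 4 forces exactly one block of size 2 and the rest size 1 → block sizes [2, 1, 1]

Assembling the blocks gives a Jordan form
J =
  [5, 1, 0, 0]
  [0, 5, 0, 0]
  [0, 0, 5, 0]
  [0, 0, 0, 5]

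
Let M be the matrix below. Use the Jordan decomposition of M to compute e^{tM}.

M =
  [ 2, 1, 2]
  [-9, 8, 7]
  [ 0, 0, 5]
e^{tM} =
  [-3*t*exp(5*t) + exp(5*t), t*exp(5*t), t^2*exp(5*t)/2 + 2*t*exp(5*t)]
  [-9*t*exp(5*t), 3*t*exp(5*t) + exp(5*t), 3*t^2*exp(5*t)/2 + 7*t*exp(5*t)]
  [0, 0, exp(5*t)]

Strategy: write M = P · J · P⁻¹ where J is a Jordan canonical form, so e^{tM} = P · e^{tJ} · P⁻¹, and e^{tJ} can be computed block-by-block.

M has Jordan form
J =
  [5, 1, 0]
  [0, 5, 1]
  [0, 0, 5]
(up to reordering of blocks).

Per-block formulas:
  For a 3×3 Jordan block J_3(5): exp(t · J_3(5)) = e^(5t)·(I + t·N + (t^2/2)·N^2), where N is the 3×3 nilpotent shift.

After assembling e^{tJ} and conjugating by P, we get:

e^{tM} =
  [-3*t*exp(5*t) + exp(5*t), t*exp(5*t), t^2*exp(5*t)/2 + 2*t*exp(5*t)]
  [-9*t*exp(5*t), 3*t*exp(5*t) + exp(5*t), 3*t^2*exp(5*t)/2 + 7*t*exp(5*t)]
  [0, 0, exp(5*t)]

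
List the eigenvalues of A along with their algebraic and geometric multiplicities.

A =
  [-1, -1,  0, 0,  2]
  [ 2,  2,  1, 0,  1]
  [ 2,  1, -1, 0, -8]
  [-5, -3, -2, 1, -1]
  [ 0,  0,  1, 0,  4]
λ = 1: alg = 5, geom = 2

Step 1 — factor the characteristic polynomial to read off the algebraic multiplicities:
  χ_A(x) = (x - 1)^5

Step 2 — compute geometric multiplicities via the rank-nullity identity g(λ) = n − rank(A − λI):
  rank(A − (1)·I) = 3, so dim ker(A − (1)·I) = n − 3 = 2

Summary:
  λ = 1: algebraic multiplicity = 5, geometric multiplicity = 2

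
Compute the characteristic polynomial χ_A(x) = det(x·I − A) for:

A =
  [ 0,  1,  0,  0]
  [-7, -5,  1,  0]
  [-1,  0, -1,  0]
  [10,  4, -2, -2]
x^4 + 8*x^3 + 24*x^2 + 32*x + 16

Expanding det(x·I − A) (e.g. by cofactor expansion or by noting that A is similar to its Jordan form J, which has the same characteristic polynomial as A) gives
  χ_A(x) = x^4 + 8*x^3 + 24*x^2 + 32*x + 16
which factors as (x + 2)^4. The eigenvalues (with algebraic multiplicities) are λ = -2 with multiplicity 4.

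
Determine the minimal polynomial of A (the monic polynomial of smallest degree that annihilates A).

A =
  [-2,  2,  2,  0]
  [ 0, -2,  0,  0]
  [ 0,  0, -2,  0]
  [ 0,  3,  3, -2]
x^2 + 4*x + 4

The characteristic polynomial is χ_A(x) = (x + 2)^4, so the eigenvalues are known. The minimal polynomial is
  m_A(x) = Π_λ (x − λ)^{k_λ}
where k_λ is the size of the *largest* Jordan block for λ (equivalently, the smallest k with (A − λI)^k v = 0 for every generalised eigenvector v of λ).

  λ = -2: largest Jordan block has size 2, contributing (x + 2)^2

So m_A(x) = (x + 2)^2 = x^2 + 4*x + 4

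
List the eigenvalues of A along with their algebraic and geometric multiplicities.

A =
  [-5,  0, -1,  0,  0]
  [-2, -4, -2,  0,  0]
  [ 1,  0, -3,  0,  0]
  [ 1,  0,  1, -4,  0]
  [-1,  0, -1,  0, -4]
λ = -4: alg = 5, geom = 4

Step 1 — factor the characteristic polynomial to read off the algebraic multiplicities:
  χ_A(x) = (x + 4)^5

Step 2 — compute geometric multiplicities via the rank-nullity identity g(λ) = n − rank(A − λI):
  rank(A − (-4)·I) = 1, so dim ker(A − (-4)·I) = n − 1 = 4

Summary:
  λ = -4: algebraic multiplicity = 5, geometric multiplicity = 4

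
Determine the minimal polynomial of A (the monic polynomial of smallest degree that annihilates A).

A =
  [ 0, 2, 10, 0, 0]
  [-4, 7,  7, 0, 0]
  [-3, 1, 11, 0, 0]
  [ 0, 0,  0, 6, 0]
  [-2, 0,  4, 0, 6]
x^3 - 18*x^2 + 108*x - 216

The characteristic polynomial is χ_A(x) = (x - 6)^5, so the eigenvalues are known. The minimal polynomial is
  m_A(x) = Π_λ (x − λ)^{k_λ}
where k_λ is the size of the *largest* Jordan block for λ (equivalently, the smallest k with (A − λI)^k v = 0 for every generalised eigenvector v of λ).

  λ = 6: largest Jordan block has size 3, contributing (x − 6)^3

So m_A(x) = (x - 6)^3 = x^3 - 18*x^2 + 108*x - 216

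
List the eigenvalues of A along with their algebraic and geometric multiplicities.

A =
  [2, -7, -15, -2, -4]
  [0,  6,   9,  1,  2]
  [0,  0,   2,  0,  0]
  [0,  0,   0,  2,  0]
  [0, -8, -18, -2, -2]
λ = 2: alg = 5, geom = 3

Step 1 — factor the characteristic polynomial to read off the algebraic multiplicities:
  χ_A(x) = (x - 2)^5

Step 2 — compute geometric multiplicities via the rank-nullity identity g(λ) = n − rank(A − λI):
  rank(A − (2)·I) = 2, so dim ker(A − (2)·I) = n − 2 = 3

Summary:
  λ = 2: algebraic multiplicity = 5, geometric multiplicity = 3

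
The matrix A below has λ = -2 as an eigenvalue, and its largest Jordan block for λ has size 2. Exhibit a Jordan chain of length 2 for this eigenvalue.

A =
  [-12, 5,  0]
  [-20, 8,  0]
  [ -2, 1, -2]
A Jordan chain for λ = -2 of length 2:
v_1 = (-10, -20, -2)ᵀ
v_2 = (1, 0, 0)ᵀ

Let N = A − (-2)·I. We want v_2 with N^2 v_2 = 0 but N^1 v_2 ≠ 0; then v_{j-1} := N · v_j for j = 2, …, 2.

Pick v_2 = (1, 0, 0)ᵀ.
Then v_1 = N · v_2 = (-10, -20, -2)ᵀ.

Sanity check: (A − (-2)·I) v_1 = (0, 0, 0)ᵀ = 0. ✓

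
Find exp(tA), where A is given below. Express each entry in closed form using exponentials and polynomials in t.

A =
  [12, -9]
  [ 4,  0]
e^{tA} =
  [6*t*exp(6*t) + exp(6*t), -9*t*exp(6*t)]
  [4*t*exp(6*t), -6*t*exp(6*t) + exp(6*t)]

Strategy: write A = P · J · P⁻¹ where J is a Jordan canonical form, so e^{tA} = P · e^{tJ} · P⁻¹, and e^{tJ} can be computed block-by-block.

A has Jordan form
J =
  [6, 1]
  [0, 6]
(up to reordering of blocks).

Per-block formulas:
  For a 2×2 Jordan block J_2(6): exp(t · J_2(6)) = e^(6t)·(I + t·N), where N is the 2×2 nilpotent shift.

After assembling e^{tJ} and conjugating by P, we get:

e^{tA} =
  [6*t*exp(6*t) + exp(6*t), -9*t*exp(6*t)]
  [4*t*exp(6*t), -6*t*exp(6*t) + exp(6*t)]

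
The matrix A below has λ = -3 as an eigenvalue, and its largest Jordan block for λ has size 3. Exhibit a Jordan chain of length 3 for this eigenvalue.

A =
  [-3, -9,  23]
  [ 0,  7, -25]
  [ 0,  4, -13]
A Jordan chain for λ = -3 of length 3:
v_1 = (2, 0, 0)ᵀ
v_2 = (-9, 10, 4)ᵀ
v_3 = (0, 1, 0)ᵀ

Let N = A − (-3)·I. We want v_3 with N^3 v_3 = 0 but N^2 v_3 ≠ 0; then v_{j-1} := N · v_j for j = 3, …, 2.

Pick v_3 = (0, 1, 0)ᵀ.
Then v_2 = N · v_3 = (-9, 10, 4)ᵀ.
Then v_1 = N · v_2 = (2, 0, 0)ᵀ.

Sanity check: (A − (-3)·I) v_1 = (0, 0, 0)ᵀ = 0. ✓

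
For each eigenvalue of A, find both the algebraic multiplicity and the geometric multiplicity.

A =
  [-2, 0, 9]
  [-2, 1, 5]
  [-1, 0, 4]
λ = 1: alg = 3, geom = 1

Step 1 — factor the characteristic polynomial to read off the algebraic multiplicities:
  χ_A(x) = (x - 1)^3

Step 2 — compute geometric multiplicities via the rank-nullity identity g(λ) = n − rank(A − λI):
  rank(A − (1)·I) = 2, so dim ker(A − (1)·I) = n − 2 = 1

Summary:
  λ = 1: algebraic multiplicity = 3, geometric multiplicity = 1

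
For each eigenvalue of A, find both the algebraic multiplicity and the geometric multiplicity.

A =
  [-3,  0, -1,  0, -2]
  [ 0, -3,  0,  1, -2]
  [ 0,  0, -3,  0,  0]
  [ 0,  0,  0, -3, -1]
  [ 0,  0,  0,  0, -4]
λ = -4: alg = 1, geom = 1; λ = -3: alg = 4, geom = 2

Step 1 — factor the characteristic polynomial to read off the algebraic multiplicities:
  χ_A(x) = (x + 3)^4*(x + 4)

Step 2 — compute geometric multiplicities via the rank-nullity identity g(λ) = n − rank(A − λI):
  rank(A − (-4)·I) = 4, so dim ker(A − (-4)·I) = n − 4 = 1
  rank(A − (-3)·I) = 3, so dim ker(A − (-3)·I) = n − 3 = 2

Summary:
  λ = -4: algebraic multiplicity = 1, geometric multiplicity = 1
  λ = -3: algebraic multiplicity = 4, geometric multiplicity = 2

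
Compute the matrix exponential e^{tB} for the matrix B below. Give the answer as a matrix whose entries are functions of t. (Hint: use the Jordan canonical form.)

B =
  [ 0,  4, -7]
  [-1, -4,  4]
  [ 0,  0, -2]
e^{tB} =
  [2*t*exp(-2*t) + exp(-2*t), 4*t*exp(-2*t), t^2*exp(-2*t) - 7*t*exp(-2*t)]
  [-t*exp(-2*t), -2*t*exp(-2*t) + exp(-2*t), -t^2*exp(-2*t)/2 + 4*t*exp(-2*t)]
  [0, 0, exp(-2*t)]

Strategy: write B = P · J · P⁻¹ where J is a Jordan canonical form, so e^{tB} = P · e^{tJ} · P⁻¹, and e^{tJ} can be computed block-by-block.

B has Jordan form
J =
  [-2,  1,  0]
  [ 0, -2,  1]
  [ 0,  0, -2]
(up to reordering of blocks).

Per-block formulas:
  For a 3×3 Jordan block J_3(-2): exp(t · J_3(-2)) = e^(-2t)·(I + t·N + (t^2/2)·N^2), where N is the 3×3 nilpotent shift.

After assembling e^{tJ} and conjugating by P, we get:

e^{tB} =
  [2*t*exp(-2*t) + exp(-2*t), 4*t*exp(-2*t), t^2*exp(-2*t) - 7*t*exp(-2*t)]
  [-t*exp(-2*t), -2*t*exp(-2*t) + exp(-2*t), -t^2*exp(-2*t)/2 + 4*t*exp(-2*t)]
  [0, 0, exp(-2*t)]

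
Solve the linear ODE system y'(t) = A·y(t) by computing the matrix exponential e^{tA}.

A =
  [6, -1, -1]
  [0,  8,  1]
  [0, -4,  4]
e^{tA} =
  [exp(6*t), t^2*exp(6*t) - t*exp(6*t), t^2*exp(6*t)/2 - t*exp(6*t)]
  [0, 2*t*exp(6*t) + exp(6*t), t*exp(6*t)]
  [0, -4*t*exp(6*t), -2*t*exp(6*t) + exp(6*t)]

Strategy: write A = P · J · P⁻¹ where J is a Jordan canonical form, so e^{tA} = P · e^{tJ} · P⁻¹, and e^{tJ} can be computed block-by-block.

A has Jordan form
J =
  [6, 1, 0]
  [0, 6, 1]
  [0, 0, 6]
(up to reordering of blocks).

Per-block formulas:
  For a 3×3 Jordan block J_3(6): exp(t · J_3(6)) = e^(6t)·(I + t·N + (t^2/2)·N^2), where N is the 3×3 nilpotent shift.

After assembling e^{tJ} and conjugating by P, we get:

e^{tA} =
  [exp(6*t), t^2*exp(6*t) - t*exp(6*t), t^2*exp(6*t)/2 - t*exp(6*t)]
  [0, 2*t*exp(6*t) + exp(6*t), t*exp(6*t)]
  [0, -4*t*exp(6*t), -2*t*exp(6*t) + exp(6*t)]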